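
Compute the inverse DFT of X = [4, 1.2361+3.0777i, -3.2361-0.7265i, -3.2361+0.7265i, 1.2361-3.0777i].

x[n] = (1/5) Σ(k=0 to 4) X[k] · e^(2πikn/5)

Computing each x[n]:
x[0] = 0
x[1] = 1
x[2] = -1
x[3] = 1
x[4] = 3

x = [0, 1, -1, 1, 3]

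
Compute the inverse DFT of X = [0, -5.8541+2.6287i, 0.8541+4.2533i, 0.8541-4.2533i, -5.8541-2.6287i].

x[n] = (1/5) Σ(k=0 to 4) X[k] · e^(2πikn/5)

Computing each x[n]:
x[0] = -2
x[1] = -3
x[2] = 3
x[3] = 1
x[4] = 1

x = [-2, -3, 3, 1, 1]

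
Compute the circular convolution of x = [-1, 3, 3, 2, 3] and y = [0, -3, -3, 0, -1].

(x ⊛ y)[n] = Σ(m=0 to 4) x[m] · y[(n-m) mod 5]

Computing each output sample:
(x ⊛ y)[0] = -18
(x ⊛ y)[1] = -9
(x ⊛ y)[2] = -8
(x ⊛ y)[3] = -21
(x ⊛ y)[4] = -14

x ⊛ y = [-18, -9, -8, -21, -14]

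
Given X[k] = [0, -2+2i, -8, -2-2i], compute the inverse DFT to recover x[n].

x[n] = (1/4) Σ(k=0 to 3) X[k] · e^(2πikn/4)

Computing each x[n]:
x[0] = -3
x[1] = 1
x[2] = -1
x[3] = 3

x = [-3, 1, -1, 3]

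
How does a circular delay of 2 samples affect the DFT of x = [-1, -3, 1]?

Time shift by 2: X_shifted[k] = ω_3^(2k) · X[k]
Shifted x = [-3, 1, -1]

DFT(x[n-2]) = [-3, -3.0000-1.7321i, -3.0000+1.7321i]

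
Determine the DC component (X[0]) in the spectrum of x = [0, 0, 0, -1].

X[0] = Σ(n=0 to 3) x[n] · ω_4^0 = Σ x[n]
= (0) + (0) + (0) + (-1)

X[0] = -1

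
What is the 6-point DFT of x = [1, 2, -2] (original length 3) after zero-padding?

Original 3-point DFT: [1, 1.0000-3.4641i, 1.0000+3.4641i]
Zero-padded 6-point DFT provides frequency interpolation.

DFT_6([x, 0, ...]) = [1, 3, 1.0000-3.4641i, -3, 1.0000+3.4641i, 3]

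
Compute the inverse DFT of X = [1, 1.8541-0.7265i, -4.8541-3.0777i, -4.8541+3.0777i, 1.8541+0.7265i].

x[n] = (1/5) Σ(k=0 to 4) X[k] · e^(2πikn/5)

Computing each x[n]:
x[0] = -1
x[1] = 3
x[2] = -2
x[3] = 0
x[4] = 1

x = [-1, 3, -2, 0, 1]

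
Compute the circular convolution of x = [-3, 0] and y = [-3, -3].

(x ⊛ y)[n] = Σ(m=0 to 1) x[m] · y[(n-m) mod 2]

Computing each output sample:
(x ⊛ y)[0] = 9
(x ⊛ y)[1] = 9

x ⊛ y = [9, 9]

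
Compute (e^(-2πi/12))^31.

Since ω_12^12 = 1, powers reduce modulo 12.
31 mod 12 = 7
So ω_12^31 = ω_12^7 = e^(-2πi·7/12)

ω_12^31 = ω_12^7 = -0.8660+0.5000i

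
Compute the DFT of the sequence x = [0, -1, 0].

X[k] = Σ(n=0 to 2) x[n] · ω_3^(nk)
where ω_3 = e^(-2πi/3)

Computing each X[k]:
X[0] = -1
X[1] = 0.5000+0.8660i
X[2] = 0.5000-0.8660i

X = [-1, 0.5000+0.8660i, 0.5000-0.8660i]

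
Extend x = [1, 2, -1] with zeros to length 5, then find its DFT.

Original 3-point DFT: [2, 0.5000-2.5981i, 0.5000+2.5981i]
Zero-padded 5-point DFT provides frequency interpolation.

DFT_5([x, 0, ...]) = [2, 2.4271-1.3143i, -0.9271-2.1266i, -0.9271+2.1266i, 2.4271+1.3143i]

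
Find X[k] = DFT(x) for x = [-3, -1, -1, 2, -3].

X[k] = Σ(n=0 to 4) x[n] · ω_5^(nk)
where ω_5 = e^(-2πi/5)

Computing each X[k]:
X[0] = -6
X[1] = -5.0451-0.1388i
X[2] = 0.5451-4.0287i
X[3] = 0.5451+4.0287i
X[4] = -5.0451+0.1388i

X = [-6, -5.0451-0.1388i, 0.5451-4.0287i, 0.5451+4.0287i, -5.0451+0.1388i]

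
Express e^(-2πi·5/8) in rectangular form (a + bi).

ω_8^5 = e^(-2πi·5/8)
= cos(-2π·5/8) + i·sin(-2π·5/8)
= cos(-10π/8) + i·sin(-10π/8)

ω_8^5 = cos(-10π/8) + i·sin(-10π/8) = -0.7071+0.7071i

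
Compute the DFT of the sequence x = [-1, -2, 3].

X[k] = Σ(n=0 to 2) x[n] · ω_3^(nk)
where ω_3 = e^(-2πi/3)

Computing each X[k]:
X[0] = 0
X[1] = -1.5000+4.3301i
X[2] = -1.5000-4.3301i

X = [0, -1.5000+4.3301i, -1.5000-4.3301i]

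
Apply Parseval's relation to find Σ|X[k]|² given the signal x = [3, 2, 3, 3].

Parseval: Σ|x[n]|² = (1/N)Σ|X[k]|², so Σ|X[k]|² = N·Σ|x[n]|² = 4·31.0000

Σ|X[k]|² = N·Σ|x[n]|² = 4·31.0000 = 124.0000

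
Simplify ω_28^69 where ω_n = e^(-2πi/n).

Since ω_28^28 = 1, powers reduce modulo 28.
69 mod 28 = 13
So ω_28^69 = ω_28^13 = e^(-2πi·13/28)

ω_28^69 = ω_28^13 = -0.9749-0.2225i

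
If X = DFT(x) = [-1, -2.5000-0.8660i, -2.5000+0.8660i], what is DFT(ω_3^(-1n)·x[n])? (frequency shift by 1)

Modulation property: DFT(ω_3^(-1n)·x[n]) = X[(k-1) mod 3], so circularly shift X by 1 positions.

X[k-1] = [-2.5000+0.8660i, -1, -2.5000-0.8660i]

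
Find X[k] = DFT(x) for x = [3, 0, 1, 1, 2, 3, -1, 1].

X[k] = Σ(n=0 to 7) x[n] · ω_8^(nk)
where ω_8 = e^(-2πi/8)

Computing each X[k]:
X[0] = 10
X[1] = -1.1213+0.1213i
X[2] = 5-1i
X[3] = 3.1213+4.1213i
X[4] = 0
X[5] = 3.1213-4.1213i
X[6] = 5+1i
X[7] = -1.1213-0.1213i

X = [10, -1.1213+0.1213i, 5-1i, 3.1213+4.1213i, 0, 3.1213-4.1213i, 5+1i, -1.1213-0.1213i]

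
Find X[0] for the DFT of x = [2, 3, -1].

X[0] = Σ(n=0 to 2) x[n] · ω_3^0 = Σ x[n]
= (2) + (3) + (-1)

X[0] = 4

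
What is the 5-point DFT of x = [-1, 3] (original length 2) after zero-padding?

Original 2-point DFT: [2, -4]
Zero-padded 5-point DFT provides frequency interpolation.

DFT_5([x, 0, ...]) = [2, -0.0729-2.8532i, -3.4271-1.7634i, -3.4271+1.7634i, -0.0729+2.8532i]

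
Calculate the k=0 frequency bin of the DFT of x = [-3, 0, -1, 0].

X[0] = Σ(n=0 to 3) x[n] · ω_4^0 = Σ x[n]
= (-3) + (0) + (-1) + (0)

X[0] = -4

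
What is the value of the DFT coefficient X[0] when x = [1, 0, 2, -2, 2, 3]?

X[0] = Σ(n=0 to 5) x[n] · ω_6^0 = Σ x[n]
= (1) + (0) + (2) + (-2) + (2) + (3)

X[0] = 6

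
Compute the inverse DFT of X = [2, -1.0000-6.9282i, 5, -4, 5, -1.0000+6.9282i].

x[n] = (1/6) Σ(k=0 to 5) X[k] · e^(2πikn/6)

Computing each x[n]:
x[0] = 1
x[1] = 2
x[2] = 1
x[3] = 3
x[4] = -3
x[5] = -2

x = [1, 2, 1, 3, -3, -2]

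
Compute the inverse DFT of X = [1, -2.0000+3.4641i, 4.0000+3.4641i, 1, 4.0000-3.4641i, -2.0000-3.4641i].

x[n] = (1/6) Σ(k=0 to 5) X[k] · e^(2πikn/6)

Computing each x[n]:
x[0] = 1
x[1] = -3
x[2] = 0
x[3] = 2
x[4] = 0
x[5] = 1

x = [1, -3, 0, 2, 0, 1]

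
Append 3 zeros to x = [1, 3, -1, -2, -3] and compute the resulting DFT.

Original 5-point DFT: [-2, 3.4271-6.2941i, 0.0729-2.5757i, 0.0729+2.5757i, 3.4271+6.2941i]
Zero-padded 8-point DFT provides frequency interpolation.

DFT_8([x, 0, ...]) = [-2, 7.5355+0.2929i, -1-5i, 0.4645-1.7071i, -4, 0.4645+1.7071i, -1+5i, 7.5355-0.2929i]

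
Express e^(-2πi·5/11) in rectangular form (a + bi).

ω_11^5 = e^(-2πi·5/11)
= cos(-2π·5/11) + i·sin(-2π·5/11)
= cos(-10π/11) + i·sin(-10π/11)

ω_11^5 = cos(-10π/11) + i·sin(-10π/11) = -0.9595-0.2817i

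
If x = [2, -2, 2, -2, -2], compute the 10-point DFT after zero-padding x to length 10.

Original 5-point DFT: [-2, 0.7639-2.3511i, 5.2361+3.8042i, 5.2361-3.8042i, 0.7639+2.3511i]
Zero-padded 10-point DFT provides frequency interpolation.

DFT_10([x, 0, ...]) = [-2, 3.2361+2.3511i, 0.7639-2.3511i, -1.2361+3.8042i, 5.2361+3.8042i, 6, 5.2361-3.8042i, -1.2361-3.8042i, 0.7639+2.3511i, 3.2361-2.3511i]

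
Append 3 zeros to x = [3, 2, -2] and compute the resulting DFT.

Original 3-point DFT: [3, 3.0000-3.4641i, 3.0000+3.4641i]
Zero-padded 6-point DFT provides frequency interpolation.

DFT_6([x, 0, ...]) = [3, 5, 3.0000-3.4641i, -1, 3.0000+3.4641i, 5]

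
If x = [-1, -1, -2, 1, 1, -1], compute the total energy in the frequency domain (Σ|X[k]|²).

Parseval: Σ|x[n]|² = (1/N)Σ|X[k]|², so Σ|X[k]|² = N·Σ|x[n]|² = 6·9.0000

Σ|X[k]|² = N·Σ|x[n]|² = 6·9.0000 = 54.0000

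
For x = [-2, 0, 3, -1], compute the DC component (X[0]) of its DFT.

X[0] = Σ(n=0 to 3) x[n] · ω_4^0 = Σ x[n]
= (-2) + (0) + (3) + (-1)

X[0] = 0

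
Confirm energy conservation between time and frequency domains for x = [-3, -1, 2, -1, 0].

Time domain:
Σ|x[n]|² = |-3|² + |-1|² + |2|² + |-1|² + |0|² = 15.0000

Frequency domain:
(1/5)Σ|X[k]|² = (1/5)(|-3|² + |-4.1180-0.8123i|² + |-1.8820+3.4410i|² + |-1.8820-3.4410i|² + |-4.1180+0.8123i|²) = (1/5)·75.0000 = 15.0000

Both sides agree, confirming Parseval's theorem.

Σ|x[n]|² = (1/N)Σ|X[k]|² = 15.0000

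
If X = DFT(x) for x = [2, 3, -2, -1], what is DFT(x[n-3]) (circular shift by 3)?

Time shift by 3: X_shifted[k] = ω_4^(3k) · X[k]
Shifted x = [3, -2, -1, 2]

DFT(x[n-3]) = [2, 4+4i, 2, 4-4i]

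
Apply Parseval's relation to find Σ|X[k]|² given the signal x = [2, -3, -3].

Parseval: Σ|x[n]|² = (1/N)Σ|X[k]|², so Σ|X[k]|² = N·Σ|x[n]|² = 3·22.0000

Σ|X[k]|² = N·Σ|x[n]|² = 3·22.0000 = 66.0000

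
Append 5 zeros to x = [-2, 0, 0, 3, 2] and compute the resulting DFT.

Original 5-point DFT: [3, -3.8090+3.6655i, -2.6910-1.6776i, -2.6910+1.6776i, -3.8090-3.6655i]
Zero-padded 10-point DFT provides frequency interpolation.

DFT_10([x, 0, ...]) = [3, -4.5451-4.0287i, -3.8090+3.6655i, 1.0451-0.1388i, -2.6910-1.6776i, -3, -2.6910+1.6776i, 1.0451+0.1388i, -3.8090-3.6655i, -4.5451+4.0287i]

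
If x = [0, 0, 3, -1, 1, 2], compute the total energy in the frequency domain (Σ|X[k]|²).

Parseval: Σ|x[n]|² = (1/N)Σ|X[k]|², so Σ|X[k]|² = N·Σ|x[n]|² = 6·15.0000

Σ|X[k]|² = N·Σ|x[n]|² = 6·15.0000 = 90.0000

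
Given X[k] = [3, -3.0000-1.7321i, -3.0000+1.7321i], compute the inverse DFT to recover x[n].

x[n] = (1/3) Σ(k=0 to 2) X[k] · e^(2πikn/3)

Computing each x[n]:
x[0] = -1
x[1] = 3
x[2] = 1

x = [-1, 3, 1]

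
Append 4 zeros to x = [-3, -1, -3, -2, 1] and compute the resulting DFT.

Original 5-point DFT: [-8, 1.0451+2.4899i, -4.5451+0.2245i, -4.5451-0.2245i, 1.0451-2.4899i]
Zero-padded 9-point DFT provides frequency interpolation.

DFT_9([x, 0, ...]) = [-8, -4.2267+4.9872i, 1.4115+0.9216i, -3.5000-2.5981i, -3.1848+1.1305i, -3.1848-1.1305i, -3.5000+2.5981i, 1.4115-0.9216i, -4.2267-4.9872i]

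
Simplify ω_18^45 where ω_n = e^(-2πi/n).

Since ω_18^18 = 1, powers reduce modulo 18.
45 mod 18 = 9
So ω_18^45 = ω_18^9 = e^(-2πi·9/18)

ω_18^45 = ω_18^9 = -1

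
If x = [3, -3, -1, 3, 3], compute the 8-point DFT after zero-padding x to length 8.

Original 5-point DFT: [5, 1.3820+8.0575i, 3.6180-0.2775i, 3.6180+0.2775i, 1.3820-8.0575i]
Zero-padded 8-point DFT provides frequency interpolation.

DFT_8([x, 0, ...]) = [5, -4.2426+1.0000i, 7+6i, 4.2426-1.0000i, 5, 4.2426+1.0000i, 7-6i, -4.2426-1.0000i]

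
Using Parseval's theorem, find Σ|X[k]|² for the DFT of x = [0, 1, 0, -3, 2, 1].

Parseval: Σ|x[n]|² = (1/N)Σ|X[k]|², so Σ|X[k]|² = N·Σ|x[n]|² = 6·15.0000

Σ|X[k]|² = N·Σ|x[n]|² = 6·15.0000 = 90.0000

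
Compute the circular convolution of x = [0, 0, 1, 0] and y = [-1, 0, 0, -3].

(x ⊛ y)[n] = Σ(m=0 to 3) x[m] · y[(n-m) mod 4]

Computing each output sample:
(x ⊛ y)[0] = 0
(x ⊛ y)[1] = -3
(x ⊛ y)[2] = -1
(x ⊛ y)[3] = 0

x ⊛ y = [0, -3, -1, 0]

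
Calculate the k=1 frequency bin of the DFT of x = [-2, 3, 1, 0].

X[1] = Σ(n=0 to 3) x[n] · ω_4^(1n) where ω_4 = e^(-2πi/4)
= (-2)·ω_4^0 + (3)·ω_4^1 + (1)·ω_4^2 + (0)·ω_4^3

X[1] = -3-3i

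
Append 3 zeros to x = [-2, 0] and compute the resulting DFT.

Original 2-point DFT: [-2, -2]
Zero-padded 5-point DFT provides frequency interpolation.

DFT_5([x, 0, ...]) = [-2, -2, -2, -2, -2]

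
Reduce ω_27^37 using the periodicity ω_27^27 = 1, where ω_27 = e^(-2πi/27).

Since ω_27^27 = 1, powers reduce modulo 27.
37 mod 27 = 10
So ω_27^37 = ω_27^10 = e^(-2πi·10/27)

ω_27^37 = ω_27^10 = -0.6862-0.7274i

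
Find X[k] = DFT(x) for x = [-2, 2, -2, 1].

X[k] = Σ(n=0 to 3) x[n] · ω_4^(nk)
where ω_4 = e^(-2πi/4)

Computing each X[k]:
X[0] = -1
X[1] = -1i
X[2] = -7
X[3] = 1i

X = [-1, -1i, -7, 1i]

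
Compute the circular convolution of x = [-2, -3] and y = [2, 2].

(x ⊛ y)[n] = Σ(m=0 to 1) x[m] · y[(n-m) mod 2]

Computing each output sample:
(x ⊛ y)[0] = -10
(x ⊛ y)[1] = -10

x ⊛ y = [-10, -10]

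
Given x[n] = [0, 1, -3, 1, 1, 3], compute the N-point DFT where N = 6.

X[k] = Σ(n=0 to 5) x[n] · ω_6^(nk)
where ω_6 = e^(-2πi/6)

Computing each X[k]:
X[0] = 3
X[1] = 2.0000+5.1962i
X[2] = -1.7321i
X[3] = -7
X[4] = 1.7321i
X[5] = 2.0000-5.1962i

X = [3, 2.0000+5.1962i, -1.7321i, -7, 1.7321i, 2.0000-5.1962i]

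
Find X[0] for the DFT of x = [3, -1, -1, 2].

X[0] = Σ(n=0 to 3) x[n] · ω_4^0 = Σ x[n]
= (3) + (-1) + (-1) + (2)

X[0] = 3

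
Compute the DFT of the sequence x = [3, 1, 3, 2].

X[k] = Σ(n=0 to 3) x[n] · ω_4^(nk)
where ω_4 = e^(-2πi/4)

Computing each X[k]:
X[0] = 9
X[1] = 1i
X[2] = 3
X[3] = -1i

X = [9, 1i, 3, -1i]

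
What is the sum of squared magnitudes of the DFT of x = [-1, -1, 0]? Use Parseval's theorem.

Parseval: Σ|x[n]|² = (1/N)Σ|X[k]|², so Σ|X[k]|² = N·Σ|x[n]|² = 3·2.0000

Σ|X[k]|² = N·Σ|x[n]|² = 3·2.0000 = 6.0000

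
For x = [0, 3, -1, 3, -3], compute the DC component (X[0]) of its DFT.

X[0] = Σ(n=0 to 4) x[n] · ω_5^0 = Σ x[n]
= (0) + (3) + (-1) + (3) + (-3)

X[0] = 2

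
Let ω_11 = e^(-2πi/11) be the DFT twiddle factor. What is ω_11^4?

ω_11^4 = e^(-2πi·4/11)
= cos(-2π·4/11) + i·sin(-2π·4/11)
= cos(-8π/11) + i·sin(-8π/11)

ω_11^4 = cos(-8π/11) + i·sin(-8π/11) = -0.6549-0.7557i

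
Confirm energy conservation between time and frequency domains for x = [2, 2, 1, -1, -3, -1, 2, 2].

Time domain:
Σ|x[n]|² = |2|² + |2|² + |1|² + |-1|² + |-3|² + |-1|² + |2|² + |2|² = 28.0000

Frequency domain:
(1/8)Σ|X[k]|² = (1/8)(|4|² + |9.2426+1.0000i|² + |-4|² + |0.7574-1.0000i|² + |0|² + |0.7574+1.0000i|² + |-4|² + |9.2426-1.0000i|²) = (1/8)·224.0000 = 28.0000

Both sides agree, confirming Parseval's theorem.

Σ|x[n]|² = (1/N)Σ|X[k]|² = 28.0000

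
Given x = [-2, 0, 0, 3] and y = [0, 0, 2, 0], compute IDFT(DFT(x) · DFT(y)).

(x ⊛ y)[n] = Σ(m=0 to 3) x[m] · y[(n-m) mod 4]

Computing each output sample:
(x ⊛ y)[0] = 0
(x ⊛ y)[1] = 6
(x ⊛ y)[2] = -4
(x ⊛ y)[3] = 0

x ⊛ y = [0, 6, -4, 0]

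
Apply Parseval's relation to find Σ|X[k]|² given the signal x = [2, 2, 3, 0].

Parseval: Σ|x[n]|² = (1/N)Σ|X[k]|², so Σ|X[k]|² = N·Σ|x[n]|² = 4·17.0000

Σ|X[k]|² = N·Σ|x[n]|² = 4·17.0000 = 68.0000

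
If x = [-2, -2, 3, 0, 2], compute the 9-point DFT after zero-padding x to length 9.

Original 5-point DFT: [1, -4.4271+2.0409i, -1.0729+5.2043i, -1.0729-5.2043i, -4.4271-2.0409i]
Zero-padded 9-point DFT provides frequency interpolation.

DFT_9([x, 0, ...]) = [1, -4.8905-2.3529i, -3.6343+2.2291i, -3.5000+2.5981i, 2.5248+4.5820i, 2.5248-4.5820i, -3.5000-2.5981i, -3.6343-2.2291i, -4.8905+2.3529i]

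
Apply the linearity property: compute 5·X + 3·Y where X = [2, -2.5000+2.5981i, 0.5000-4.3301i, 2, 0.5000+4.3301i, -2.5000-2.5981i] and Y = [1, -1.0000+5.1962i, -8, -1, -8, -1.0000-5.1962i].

By linearity: DFT(5x + 3y) = 5·DFT(x) + 3·DFT(y)
= 5·[2, -2.5000+2.5981i, 0.5000-4.3301i, 2, 0.5000+4.3301i, -2.5000-2.5981i] + 3·[1, -1.0000+5.1962i, -8, -1, -8, -1.0000-5.1962i]

Computing element-wise:
Z[0] = 5·(2) + 3·(1) = 13
Z[1] = 5·(-2.5000+2.5981i) + 3·(-1.0000+5.1962i) = -15.5000+28.5791i
Z[2] = 5·(0.5000-4.3301i) + 3·(-8) = -21.5000-21.6505i
Z[3] = 5·(2) + 3·(-1) = 7
Z[4] = 5·(0.5000+4.3301i) + 3·(-8) = -21.5000+21.6505i
Z[5] = 5·(-2.5000-2.5981i) + 3·(-1.0000-5.1962i) = -15.5000-28.5791i

DFT(5x + 3y) = 5·X + 3·Y = [13, -15.5000+28.5791i, -21.5000-21.6505i, 7, -21.5000+21.6505i, -15.5000-28.5791i]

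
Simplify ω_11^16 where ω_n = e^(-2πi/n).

Since ω_11^11 = 1, powers reduce modulo 11.
16 mod 11 = 5
So ω_11^16 = ω_11^5 = e^(-2πi·5/11)

ω_11^16 = ω_11^5 = -0.9595-0.2817i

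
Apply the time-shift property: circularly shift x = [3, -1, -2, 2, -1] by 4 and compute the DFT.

Time shift by 4: X_shifted[k] = ω_5^(4k) · X[k]
Shifted x = [-1, -2, 2, -1, 3]

DFT(x[n-4]) = [1, -1.5000+2.9919i, -1.5000+5.7921i, -1.5000-5.7921i, -1.5000-2.9919i]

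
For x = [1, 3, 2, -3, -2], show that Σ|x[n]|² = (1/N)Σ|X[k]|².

Time domain:
Σ|x[n]|² = |1|² + |3|² + |2|² + |-3|² + |-2|² = 27.0000

Frequency domain:
(1/5)Σ|X[k]|² = (1/5)(|1|² + |2.1180-7.6942i|² + |-0.1180+1.8164i|² + |-0.1180-1.8164i|² + |2.1180+7.6942i|²) = (1/5)·135.0000 = 27.0000

Both sides agree, confirming Parseval's theorem.

Σ|x[n]|² = (1/N)Σ|X[k]|² = 27.0000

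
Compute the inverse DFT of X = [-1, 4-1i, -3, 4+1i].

x[n] = (1/4) Σ(k=0 to 3) X[k] · e^(2πikn/4)

Computing each x[n]:
x[0] = 1
x[1] = 1
x[2] = -3
x[3] = 0

x = [1, 1, -3, 0]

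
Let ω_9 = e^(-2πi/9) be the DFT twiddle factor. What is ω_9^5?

ω_9^5 = e^(-2πi·5/9)
= cos(-2π·5/9) + i·sin(-2π·5/9)
= cos(-10π/9) + i·sin(-10π/9)

ω_9^5 = cos(-10π/9) + i·sin(-10π/9) = -0.9397+0.3420i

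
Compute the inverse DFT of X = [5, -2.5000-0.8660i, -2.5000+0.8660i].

x[n] = (1/3) Σ(k=0 to 2) X[k] · e^(2πikn/3)

Computing each x[n]:
x[0] = 0
x[1] = 3
x[2] = 2

x = [0, 3, 2]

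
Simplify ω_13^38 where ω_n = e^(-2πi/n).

Since ω_13^13 = 1, powers reduce modulo 13.
38 mod 13 = 12
So ω_13^38 = ω_13^12 = e^(-2πi·12/13)

ω_13^38 = ω_13^12 = 0.8855+0.4647i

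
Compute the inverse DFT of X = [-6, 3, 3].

x[n] = (1/3) Σ(k=0 to 2) X[k] · e^(2πikn/3)

Computing each x[n]:
x[0] = 0
x[1] = -3
x[2] = -3

x = [0, -3, -3]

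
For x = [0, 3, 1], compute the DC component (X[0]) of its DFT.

X[0] = Σ(n=0 to 2) x[n] · ω_3^0 = Σ x[n]
= (0) + (3) + (1)

X[0] = 4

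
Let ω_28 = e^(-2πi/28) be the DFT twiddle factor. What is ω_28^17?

ω_28^17 = e^(-2πi·17/28)
= cos(-2π·17/28) + i·sin(-2π·17/28)
= cos(-34π/28) + i·sin(-34π/28)

ω_28^17 = cos(-34π/28) + i·sin(-34π/28) = -0.7818+0.6235i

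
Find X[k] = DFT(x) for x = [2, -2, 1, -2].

X[k] = Σ(n=0 to 3) x[n] · ω_4^(nk)
where ω_4 = e^(-2πi/4)

Computing each X[k]:
X[0] = -1
X[1] = 1
X[2] = 7
X[3] = 1

X = [-1, 1, 7, 1]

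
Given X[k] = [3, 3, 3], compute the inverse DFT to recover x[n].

x[n] = (1/3) Σ(k=0 to 2) X[k] · e^(2πikn/3)

Computing each x[n]:
x[0] = 3
x[1] = 0
x[2] = 0

x = [3, 0, 0]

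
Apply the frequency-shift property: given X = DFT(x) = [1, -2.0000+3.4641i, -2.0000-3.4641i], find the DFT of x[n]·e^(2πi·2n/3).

Modulation property: DFT(ω_3^(-2n)·x[n]) = X[(k-2) mod 3], so circularly shift X by 2 positions.

X[k-2] = [-2.0000+3.4641i, -2.0000-3.4641i, 1]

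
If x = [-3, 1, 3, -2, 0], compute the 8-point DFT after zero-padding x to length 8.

Original 5-point DFT: [-1, -3.5000-3.8900i, -3.5000+4.1675i, -3.5000-4.1675i, -3.5000+3.8900i]
Zero-padded 8-point DFT provides frequency interpolation.

DFT_8([x, 0, ...]) = [-1, -0.8787-2.2929i, -6-3i, -5.1213+3.7071i, 1, -5.1213-3.7071i, -6+3i, -0.8787+2.2929i]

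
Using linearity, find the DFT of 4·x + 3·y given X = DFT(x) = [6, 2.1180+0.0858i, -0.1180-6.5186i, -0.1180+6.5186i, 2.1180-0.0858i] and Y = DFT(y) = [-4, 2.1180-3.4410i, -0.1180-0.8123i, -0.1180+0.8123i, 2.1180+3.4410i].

By linearity: DFT(4x + 3y) = 4·DFT(x) + 3·DFT(y)
= 4·[6, 2.1180+0.0858i, -0.1180-6.5186i, -0.1180+6.5186i, 2.1180-0.0858i] + 3·[-4, 2.1180-3.4410i, -0.1180-0.8123i, -0.1180+0.8123i, 2.1180+3.4410i]

Computing element-wise:
Z[0] = 4·(6) + 3·(-4) = 12
Z[1] = 4·(2.1180+0.0858i) + 3·(2.1180-3.4410i) = 14.8260-9.9798i
Z[2] = 4·(-0.1180-6.5186i) + 3·(-0.1180-0.8123i) = -0.8260-28.5113i
Z[3] = 4·(-0.1180+6.5186i) + 3·(-0.1180+0.8123i) = -0.8260+28.5113i
Z[4] = 4·(2.1180-0.0858i) + 3·(2.1180+3.4410i) = 14.8260+9.9798i

DFT(4x + 3y) = 4·X + 3·Y = [12, 14.8260-9.9798i, -0.8260-28.5113i, -0.8260+28.5113i, 14.8260+9.9798i]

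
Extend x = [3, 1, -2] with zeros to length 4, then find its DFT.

Original 3-point DFT: [2, 3.5000-2.5981i, 3.5000+2.5981i]
Zero-padded 4-point DFT provides frequency interpolation.

DFT_4([x, 0, ...]) = [2, 5-1i, 0, 5+1i]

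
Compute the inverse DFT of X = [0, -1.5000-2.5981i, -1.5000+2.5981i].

x[n] = (1/3) Σ(k=0 to 2) X[k] · e^(2πikn/3)

Computing each x[n]:
x[0] = -1
x[1] = 2
x[2] = -1

x = [-1, 2, -1]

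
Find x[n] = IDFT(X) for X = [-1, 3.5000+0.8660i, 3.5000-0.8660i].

x[n] = (1/3) Σ(k=0 to 2) X[k] · e^(2πikn/3)

Computing each x[n]:
x[0] = 2
x[1] = -2
x[2] = -1

x = [2, -2, -1]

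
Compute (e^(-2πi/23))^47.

Since ω_23^23 = 1, powers reduce modulo 23.
47 mod 23 = 1
So ω_23^47 = ω_23^1 = e^(-2πi·1/23)

ω_23^47 = ω_23^1 = 0.9629-0.2698i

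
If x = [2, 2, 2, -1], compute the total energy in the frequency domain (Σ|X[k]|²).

Parseval: Σ|x[n]|² = (1/N)Σ|X[k]|², so Σ|X[k]|² = N·Σ|x[n]|² = 4·13.0000

Σ|X[k]|² = N·Σ|x[n]|² = 4·13.0000 = 52.0000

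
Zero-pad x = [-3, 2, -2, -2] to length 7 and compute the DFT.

Original 4-point DFT: [-5, -1-4i, -5, -1+4i]
Zero-padded 7-point DFT provides frequency interpolation.

DFT_7([x, 0, ...]) = [-5, 0.4940+1.2540i, -2.8901-4.3813i, -5.6039-0.4816i, -5.6039+0.4816i, -2.8901+4.3813i, 0.4940-1.2540i]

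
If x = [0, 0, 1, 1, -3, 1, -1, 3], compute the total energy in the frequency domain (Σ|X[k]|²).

Parseval: Σ|x[n]|² = (1/N)Σ|X[k]|², so Σ|X[k]|² = N·Σ|x[n]|² = 8·22.0000

Σ|X[k]|² = N·Σ|x[n]|² = 8·22.0000 = 176.0000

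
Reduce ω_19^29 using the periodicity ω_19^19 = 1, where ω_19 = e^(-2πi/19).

Since ω_19^19 = 1, powers reduce modulo 19.
29 mod 19 = 10
So ω_19^29 = ω_19^10 = e^(-2πi·10/19)

ω_19^29 = ω_19^10 = -0.9864+0.1646i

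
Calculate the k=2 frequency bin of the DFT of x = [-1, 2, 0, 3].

X[2] = Σ(n=0 to 3) x[n] · ω_4^(2n) where ω_4 = e^(-2πi/4)
= (-1)·ω_4^0 + (2)·ω_4^2 + (0)·ω_4^4 + (3)·ω_4^6

X[2] = -6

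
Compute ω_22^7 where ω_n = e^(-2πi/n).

ω_22^7 = e^(-2πi·7/22)
= cos(-2π·7/22) + i·sin(-2π·7/22)
= cos(-14π/22) + i·sin(-14π/22)

ω_22^7 = cos(-14π/22) + i·sin(-14π/22) = -0.4154-0.9096i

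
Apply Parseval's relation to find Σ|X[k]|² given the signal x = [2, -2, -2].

Parseval: Σ|x[n]|² = (1/N)Σ|X[k]|², so Σ|X[k]|² = N·Σ|x[n]|² = 3·12.0000

Σ|X[k]|² = N·Σ|x[n]|² = 3·12.0000 = 36.0000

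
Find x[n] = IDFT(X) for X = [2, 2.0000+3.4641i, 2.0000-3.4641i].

x[n] = (1/3) Σ(k=0 to 2) X[k] · e^(2πikn/3)

Computing each x[n]:
x[0] = 2
x[1] = -2
x[2] = 2

x = [2, -2, 2]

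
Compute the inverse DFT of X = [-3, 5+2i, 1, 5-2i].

x[n] = (1/4) Σ(k=0 to 3) X[k] · e^(2πikn/4)

Computing each x[n]:
x[0] = 2
x[1] = -2
x[2] = -3
x[3] = 0

x = [2, -2, -3, 0]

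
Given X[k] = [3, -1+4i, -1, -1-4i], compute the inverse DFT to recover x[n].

x[n] = (1/4) Σ(k=0 to 3) X[k] · e^(2πikn/4)

Computing each x[n]:
x[0] = 0
x[1] = -1
x[2] = 1
x[3] = 3

x = [0, -1, 1, 3]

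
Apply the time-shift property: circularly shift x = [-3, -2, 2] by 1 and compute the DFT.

Time shift by 1: X_shifted[k] = ω_3^(1k) · X[k]
Shifted x = [2, -3, -2]

DFT(x[n-1]) = [-3, 4.5000+0.8660i, 4.5000-0.8660i]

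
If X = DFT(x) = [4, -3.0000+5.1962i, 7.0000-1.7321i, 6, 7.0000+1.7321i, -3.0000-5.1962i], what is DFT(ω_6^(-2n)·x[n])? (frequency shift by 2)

Modulation property: DFT(ω_6^(-2n)·x[n]) = X[(k-2) mod 6], so circularly shift X by 2 positions.

X[k-2] = [7.0000+1.7321i, -3.0000-5.1962i, 4, -3.0000+5.1962i, 7.0000-1.7321i, 6]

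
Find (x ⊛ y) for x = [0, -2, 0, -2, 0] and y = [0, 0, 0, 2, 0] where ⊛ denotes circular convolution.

(x ⊛ y)[n] = Σ(m=0 to 4) x[m] · y[(n-m) mod 5]

Computing each output sample:
(x ⊛ y)[0] = 0
(x ⊛ y)[1] = -4
(x ⊛ y)[2] = 0
(x ⊛ y)[3] = 0
(x ⊛ y)[4] = -4

x ⊛ y = [0, -4, 0, 0, -4]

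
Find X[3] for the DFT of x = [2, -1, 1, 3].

X[3] = Σ(n=0 to 3) x[n] · ω_4^(3n) where ω_4 = e^(-2πi/4)
= (2)·ω_4^0 + (-1)·ω_4^3 + (1)·ω_4^6 + (3)·ω_4^9

X[3] = 1-4i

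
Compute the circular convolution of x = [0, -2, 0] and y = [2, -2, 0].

(x ⊛ y)[n] = Σ(m=0 to 2) x[m] · y[(n-m) mod 3]

Computing each output sample:
(x ⊛ y)[0] = 0
(x ⊛ y)[1] = -4
(x ⊛ y)[2] = 4

x ⊛ y = [0, -4, 4]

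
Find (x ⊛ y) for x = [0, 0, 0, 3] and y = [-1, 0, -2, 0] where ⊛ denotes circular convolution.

(x ⊛ y)[n] = Σ(m=0 to 3) x[m] · y[(n-m) mod 4]

Computing each output sample:
(x ⊛ y)[0] = 0
(x ⊛ y)[1] = -6
(x ⊛ y)[2] = 0
(x ⊛ y)[3] = -3

x ⊛ y = [0, -6, 0, -3]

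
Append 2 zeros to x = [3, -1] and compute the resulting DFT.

Original 2-point DFT: [2, 4]
Zero-padded 4-point DFT provides frequency interpolation.

DFT_4([x, 0, ...]) = [2, 3+1i, 4, 3-1i]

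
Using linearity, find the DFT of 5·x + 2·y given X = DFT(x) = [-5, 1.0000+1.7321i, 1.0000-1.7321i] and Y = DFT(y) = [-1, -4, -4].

By linearity: DFT(5x + 2y) = 5·DFT(x) + 2·DFT(y)
= 5·[-5, 1.0000+1.7321i, 1.0000-1.7321i] + 2·[-1, -4, -4]

Computing element-wise:
Z[0] = 5·(-5) + 2·(-1) = -27
Z[1] = 5·(1.0000+1.7321i) + 2·(-4) = -3.0000+8.6605i
Z[2] = 5·(1.0000-1.7321i) + 2·(-4) = -3.0000-8.6605i

DFT(5x + 2y) = 5·X + 2·Y = [-27, -3.0000+8.6605i, -3.0000-8.6605i]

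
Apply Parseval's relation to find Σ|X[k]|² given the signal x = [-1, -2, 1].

Parseval: Σ|x[n]|² = (1/N)Σ|X[k]|², so Σ|X[k]|² = N·Σ|x[n]|² = 3·6.0000

Σ|X[k]|² = N·Σ|x[n]|² = 3·6.0000 = 18.0000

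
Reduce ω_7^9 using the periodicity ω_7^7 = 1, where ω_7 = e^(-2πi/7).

Since ω_7^7 = 1, powers reduce modulo 7.
9 mod 7 = 2
So ω_7^9 = ω_7^2 = e^(-2πi·2/7)

ω_7^9 = ω_7^2 = -0.2225-0.9749i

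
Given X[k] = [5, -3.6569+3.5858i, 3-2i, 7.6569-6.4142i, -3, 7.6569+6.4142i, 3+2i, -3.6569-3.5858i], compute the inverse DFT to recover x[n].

x[n] = (1/8) Σ(k=0 to 7) X[k] · e^(2πikn/8)

Computing each x[n]:
x[0] = 2
x[1] = 0
x[2] = -3
x[3] = 3
x[4] = 0
x[5] = 3
x[6] = 2
x[7] = -2

x = [2, 0, -3, 3, 0, 3, 2, -2]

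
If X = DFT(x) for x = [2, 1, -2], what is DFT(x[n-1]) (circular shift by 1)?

Time shift by 1: X_shifted[k] = ω_3^(1k) · X[k]
Shifted x = [-2, 2, 1]

DFT(x[n-1]) = [1, -3.5000-0.8660i, -3.5000+0.8660i]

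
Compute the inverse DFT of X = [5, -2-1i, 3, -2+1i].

x[n] = (1/4) Σ(k=0 to 3) X[k] · e^(2πikn/4)

Computing each x[n]:
x[0] = 1
x[1] = 1
x[2] = 3
x[3] = 0

x = [1, 1, 3, 0]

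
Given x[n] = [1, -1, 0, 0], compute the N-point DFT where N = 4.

X[k] = Σ(n=0 to 3) x[n] · ω_4^(nk)
where ω_4 = e^(-2πi/4)

Computing each X[k]:
X[0] = 0
X[1] = 1+1i
X[2] = 2
X[3] = 1-1i

X = [0, 1+1i, 2, 1-1i]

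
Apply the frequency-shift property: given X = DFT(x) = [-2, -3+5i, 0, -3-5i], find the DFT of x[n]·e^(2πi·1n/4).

Modulation property: DFT(ω_4^(-1n)·x[n]) = X[(k-1) mod 4], so circularly shift X by 1 positions.

X[k-1] = [-3-5i, -2, -3+5i, 0]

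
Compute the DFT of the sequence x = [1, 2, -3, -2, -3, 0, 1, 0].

X[k] = Σ(n=0 to 7) x[n] · ω_8^(nk)
where ω_8 = e^(-2πi/8)

Computing each X[k]:
X[0] = -4
X[1] = 6.8284+4.0000i
X[2] = -4i
X[3] = 1.1716-4.0000i
X[4] = -4
X[5] = 1.1716+4.0000i
X[6] = 4i
X[7] = 6.8284-4.0000i

X = [-4, 6.8284+4.0000i, -4i, 1.1716-4.0000i, -4, 1.1716+4.0000i, 4i, 6.8284-4.0000i]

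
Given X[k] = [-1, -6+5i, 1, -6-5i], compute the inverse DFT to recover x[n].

x[n] = (1/4) Σ(k=0 to 3) X[k] · e^(2πikn/4)

Computing each x[n]:
x[0] = -3
x[1] = -3
x[2] = 3
x[3] = 2

x = [-3, -3, 3, 2]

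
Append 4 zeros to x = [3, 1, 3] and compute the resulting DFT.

Original 3-point DFT: [7, 1.0000+1.7321i, 1.0000-1.7321i]
Zero-padded 7-point DFT provides frequency interpolation.

DFT_7([x, 0, ...]) = [7, 2.9559-3.7066i, 0.0746+0.3267i, 3.9695+1.9116i, 3.9695-1.9116i, 0.0746-0.3267i, 2.9559+3.7066i]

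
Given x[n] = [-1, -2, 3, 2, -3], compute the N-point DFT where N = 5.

X[k] = Σ(n=0 to 4) x[n] · ω_5^(nk)
where ω_5 = e^(-2πi/5)

Computing each X[k]:
X[0] = -1
X[1] = -6.5902-1.5388i
X[2] = 4.5902+0.3633i
X[3] = 4.5902-0.3633i
X[4] = -6.5902+1.5388i

X = [-1, -6.5902-1.5388i, 4.5902+0.3633i, 4.5902-0.3633i, -6.5902+1.5388i]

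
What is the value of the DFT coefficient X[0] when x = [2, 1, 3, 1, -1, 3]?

X[0] = Σ(n=0 to 5) x[n] · ω_6^0 = Σ x[n]
= (2) + (1) + (3) + (1) + (-1) + (3)

X[0] = 9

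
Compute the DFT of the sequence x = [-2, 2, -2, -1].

X[k] = Σ(n=0 to 3) x[n] · ω_4^(nk)
where ω_4 = e^(-2πi/4)

Computing each X[k]:
X[0] = -3
X[1] = -3i
X[2] = -5
X[3] = 3i

X = [-3, -3i, -5, 3i]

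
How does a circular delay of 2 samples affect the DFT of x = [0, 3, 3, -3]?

Time shift by 2: X_shifted[k] = ω_4^(2k) · X[k]
Shifted x = [3, -3, 0, 3]

DFT(x[n-2]) = [3, 3+6i, 3, 3-6i]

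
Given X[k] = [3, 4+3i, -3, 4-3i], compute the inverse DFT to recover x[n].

x[n] = (1/4) Σ(k=0 to 3) X[k] · e^(2πikn/4)

Computing each x[n]:
x[0] = 2
x[1] = 0
x[2] = -2
x[3] = 3

x = [2, 0, -2, 3]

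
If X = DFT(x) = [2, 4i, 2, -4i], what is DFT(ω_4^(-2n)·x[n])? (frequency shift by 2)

Modulation property: DFT(ω_4^(-2n)·x[n]) = X[(k-2) mod 4], so circularly shift X by 2 positions.

X[k-2] = [2, -4i, 2, 4i]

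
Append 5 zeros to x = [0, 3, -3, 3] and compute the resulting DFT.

Original 4-point DFT: [3, 3, -9, 3]
Zero-padded 9-point DFT provides frequency interpolation.

DFT_9([x, 0, ...]) = [3, 0.2772-1.5720i, 1.8400+0.6697i, 3.0000-5.1962i, -6.6172-5.5525i, -6.6172+5.5525i, 3.0000+5.1962i, 1.8400-0.6697i, 0.2772+1.5720i]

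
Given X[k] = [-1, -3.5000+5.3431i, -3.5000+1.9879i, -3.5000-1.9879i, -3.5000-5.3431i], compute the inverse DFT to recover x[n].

x[n] = (1/5) Σ(k=0 to 4) X[k] · e^(2πikn/5)

Computing each x[n]:
x[0] = -3
x[1] = -2
x[2] = 0
x[3] = 1
x[4] = 3

x = [-3, -2, 0, 1, 3]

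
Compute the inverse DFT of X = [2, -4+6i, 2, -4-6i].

x[n] = (1/4) Σ(k=0 to 3) X[k] · e^(2πikn/4)

Computing each x[n]:
x[0] = -1
x[1] = -3
x[2] = 3
x[3] = 3

x = [-1, -3, 3, 3]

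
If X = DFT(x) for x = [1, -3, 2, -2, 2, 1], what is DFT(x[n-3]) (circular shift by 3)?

Time shift by 3: X_shifted[k] = ω_6^(3k) · X[k]
Shifted x = [-2, 2, 1, 1, -3, 2]

DFT(x[n-3]) = [1, -3.4641i, -2.0000+3.4641i, -9, -2.0000-3.4641i, 3.4641i]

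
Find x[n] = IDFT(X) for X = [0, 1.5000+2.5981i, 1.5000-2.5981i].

x[n] = (1/3) Σ(k=0 to 2) X[k] · e^(2πikn/3)

Computing each x[n]:
x[0] = 1
x[1] = -2
x[2] = 1

x = [1, -2, 1]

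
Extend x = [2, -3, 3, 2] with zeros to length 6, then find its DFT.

Original 4-point DFT: [4, -1+5i, 6, -1-5i]
Zero-padded 6-point DFT provides frequency interpolation.

DFT_6([x, 0, ...]) = [4, -3, 4.0000+5.1962i, 6, 4.0000-5.1962i, -3]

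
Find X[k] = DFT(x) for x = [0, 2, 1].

X[k] = Σ(n=0 to 2) x[n] · ω_3^(nk)
where ω_3 = e^(-2πi/3)

Computing each X[k]:
X[0] = 3
X[1] = -1.5000-0.8660i
X[2] = -1.5000+0.8660i

X = [3, -1.5000-0.8660i, -1.5000+0.8660i]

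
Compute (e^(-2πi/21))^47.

Since ω_21^21 = 1, powers reduce modulo 21.
47 mod 21 = 5
So ω_21^47 = ω_21^5 = e^(-2πi·5/21)

ω_21^47 = ω_21^5 = 0.0747-0.9972i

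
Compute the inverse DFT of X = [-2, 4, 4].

x[n] = (1/3) Σ(k=0 to 2) X[k] · e^(2πikn/3)

Computing each x[n]:
x[0] = 2
x[1] = -2
x[2] = -2

x = [2, -2, -2]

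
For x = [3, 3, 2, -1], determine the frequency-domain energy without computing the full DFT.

Parseval: Σ|x[n]|² = (1/N)Σ|X[k]|², so Σ|X[k]|² = N·Σ|x[n]|² = 4·23.0000

Σ|X[k]|² = N·Σ|x[n]|² = 4·23.0000 = 92.0000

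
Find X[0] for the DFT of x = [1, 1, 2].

X[0] = Σ(n=0 to 2) x[n] · ω_3^0 = Σ x[n]
= (1) + (1) + (2)

X[0] = 4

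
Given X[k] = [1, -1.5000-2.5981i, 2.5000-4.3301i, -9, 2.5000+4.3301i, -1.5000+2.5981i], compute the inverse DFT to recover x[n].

x[n] = (1/6) Σ(k=0 to 5) X[k] · e^(2πikn/6)

Computing each x[n]:
x[0] = -1
x[1] = 3
x[2] = -2
x[3] = 3
x[4] = -1
x[5] = -1

x = [-1, 3, -2, 3, -1, -1]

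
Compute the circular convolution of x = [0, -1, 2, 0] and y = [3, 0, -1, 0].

(x ⊛ y)[n] = Σ(m=0 to 3) x[m] · y[(n-m) mod 4]

Computing each output sample:
(x ⊛ y)[0] = -2
(x ⊛ y)[1] = -3
(x ⊛ y)[2] = 6
(x ⊛ y)[3] = 1

x ⊛ y = [-2, -3, 6, 1]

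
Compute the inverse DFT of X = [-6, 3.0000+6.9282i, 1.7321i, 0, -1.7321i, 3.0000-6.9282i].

x[n] = (1/6) Σ(k=0 to 5) X[k] · e^(2πikn/6)

Computing each x[n]:
x[0] = 0
x[1] = -3
x[2] = -3
x[3] = -2
x[4] = 0
x[5] = 2

x = [0, -3, -3, -2, 0, 2]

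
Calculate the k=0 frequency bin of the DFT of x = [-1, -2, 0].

X[0] = Σ(n=0 to 2) x[n] · ω_3^0 = Σ x[n]
= (-1) + (-2) + (0)

X[0] = -3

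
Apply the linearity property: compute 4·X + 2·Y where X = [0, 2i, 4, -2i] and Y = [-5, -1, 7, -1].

By linearity: DFT(4x + 2y) = 4·DFT(x) + 2·DFT(y)
= 4·[0, 2i, 4, -2i] + 2·[-5, -1, 7, -1]

Computing element-wise:
Z[0] = 4·(0) + 2·(-5) = -10
Z[1] = 4·(2i) + 2·(-1) = -2+8i
Z[2] = 4·(4) + 2·(7) = 30
Z[3] = 4·(-2i) + 2·(-1) = -2-8i

DFT(4x + 2y) = 4·X + 2·Y = [-10, -2+8i, 30, -2-8i]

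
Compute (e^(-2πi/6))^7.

Since ω_6^6 = 1, powers reduce modulo 6.
7 mod 6 = 1
So ω_6^7 = ω_6^1 = e^(-2πi·1/6)

ω_6^7 = ω_6^1 = 0.5000-0.8660i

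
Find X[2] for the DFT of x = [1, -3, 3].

X[2] = Σ(n=0 to 2) x[n] · ω_3^(2n) where ω_3 = e^(-2πi/3)
= (1)·ω_3^0 + (-3)·ω_3^2 + (3)·ω_3^4

X[2] = 1.0000-5.1962i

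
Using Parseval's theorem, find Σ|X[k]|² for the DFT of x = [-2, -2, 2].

Parseval: Σ|x[n]|² = (1/N)Σ|X[k]|², so Σ|X[k]|² = N·Σ|x[n]|² = 3·12.0000

Σ|X[k]|² = N·Σ|x[n]|² = 3·12.0000 = 36.0000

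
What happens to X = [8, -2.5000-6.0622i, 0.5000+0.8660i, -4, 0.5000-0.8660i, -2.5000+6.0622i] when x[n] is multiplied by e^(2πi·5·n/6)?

Modulation property: DFT(ω_6^(-5n)·x[n]) = X[(k-5) mod 6], so circularly shift X by 5 positions.

X[k-5] = [-2.5000-6.0622i, 0.5000+0.8660i, -4, 0.5000-0.8660i, -2.5000+6.0622i, 8]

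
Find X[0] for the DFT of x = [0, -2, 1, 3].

X[0] = Σ(n=0 to 3) x[n] · ω_4^0 = Σ x[n]
= (0) + (-2) + (1) + (3)

X[0] = 2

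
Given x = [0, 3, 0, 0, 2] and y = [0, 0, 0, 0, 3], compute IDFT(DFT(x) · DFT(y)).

(x ⊛ y)[n] = Σ(m=0 to 4) x[m] · y[(n-m) mod 5]

Computing each output sample:
(x ⊛ y)[0] = 9
(x ⊛ y)[1] = 0
(x ⊛ y)[2] = 0
(x ⊛ y)[3] = 6
(x ⊛ y)[4] = 0

x ⊛ y = [9, 0, 0, 6, 0]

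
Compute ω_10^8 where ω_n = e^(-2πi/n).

ω_10^8 = e^(-2πi·8/10)
= cos(-2π·8/10) + i·sin(-2π·8/10)
= cos(-16π/10) + i·sin(-16π/10)

ω_10^8 = cos(-16π/10) + i·sin(-16π/10) = 0.3090+0.9511i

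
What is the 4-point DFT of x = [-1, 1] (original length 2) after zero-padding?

Original 2-point DFT: [0, -2]
Zero-padded 4-point DFT provides frequency interpolation.

DFT_4([x, 0, ...]) = [0, -1-1i, -2, -1+1i]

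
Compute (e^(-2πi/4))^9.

Since ω_4^4 = 1, powers reduce modulo 4.
9 mod 4 = 1
So ω_4^9 = ω_4^1 = e^(-2πi·1/4)

ω_4^9 = ω_4^1 = -1i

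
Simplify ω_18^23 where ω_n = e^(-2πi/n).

Since ω_18^18 = 1, powers reduce modulo 18.
23 mod 18 = 5
So ω_18^23 = ω_18^5 = e^(-2πi·5/18)

ω_18^23 = ω_18^5 = -0.1736-0.9848i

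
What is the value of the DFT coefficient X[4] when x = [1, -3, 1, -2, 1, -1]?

X[4] = Σ(n=0 to 5) x[n] · ω_6^(4n) where ω_6 = e^(-2πi/6)
= (1)·ω_6^0 + (-3)·ω_6^4 + (1)·ω_6^8 + (-2)·ω_6^12 + (1)·ω_6^16 + (-1)·ω_6^20

X[4] = -1.7321i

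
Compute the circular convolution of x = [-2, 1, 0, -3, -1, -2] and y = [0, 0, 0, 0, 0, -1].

(x ⊛ y)[n] = Σ(m=0 to 5) x[m] · y[(n-m) mod 6]

Computing each output sample:
(x ⊛ y)[0] = -1
(x ⊛ y)[1] = 0
(x ⊛ y)[2] = 3
(x ⊛ y)[3] = 1
(x ⊛ y)[4] = 2
(x ⊛ y)[5] = 2

x ⊛ y = [-1, 0, 3, 1, 2, 2]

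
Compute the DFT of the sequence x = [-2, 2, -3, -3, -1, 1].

X[k] = Σ(n=0 to 5) x[n] · ω_6^(nk)
where ω_6 = e^(-2πi/6)

Computing each X[k]:
X[0] = -6
X[1] = 4.5000+0.8660i
X[2] = -4.5000-2.5981i
X[3] = -6
X[4] = -4.5000+2.5981i
X[5] = 4.5000-0.8660i

X = [-6, 4.5000+0.8660i, -4.5000-2.5981i, -6, -4.5000+2.5981i, 4.5000-0.8660i]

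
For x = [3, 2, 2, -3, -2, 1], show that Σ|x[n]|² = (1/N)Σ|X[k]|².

Time domain:
Σ|x[n]|² = |3|² + |2|² + |2|² + |-3|² + |-2|² + |1|² = 31.0000

Frequency domain:
(1/6)Σ|X[k]|² = (1/6)(|3|² + |7.5000-4.3301i|² + |-1.5000+2.5981i|² + |3|² + |-1.5000-2.5981i|² + |7.5000+4.3301i|²) = (1/6)·186.0000 = 31.0000

Both sides agree, confirming Parseval's theorem.

Σ|x[n]|² = (1/N)Σ|X[k]|² = 31.0000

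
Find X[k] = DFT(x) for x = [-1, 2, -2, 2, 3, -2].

X[k] = Σ(n=0 to 5) x[n] · ω_6^(nk)
where ω_6 = e^(-2πi/6)

Computing each X[k]:
X[0] = 2
X[1] = -3.5000+0.8660i
X[2] = 0.5000-7.7942i
X[3] = -2
X[4] = 0.5000+7.7942i
X[5] = -3.5000-0.8660i

X = [2, -3.5000+0.8660i, 0.5000-7.7942i, -2, 0.5000+7.7942i, -3.5000-0.8660i]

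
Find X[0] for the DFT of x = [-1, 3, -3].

X[0] = Σ(n=0 to 2) x[n] · ω_3^0 = Σ x[n]
= (-1) + (3) + (-3)

X[0] = -1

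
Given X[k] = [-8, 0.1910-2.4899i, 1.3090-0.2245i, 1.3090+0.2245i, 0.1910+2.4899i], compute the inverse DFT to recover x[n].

x[n] = (1/5) Σ(k=0 to 4) X[k] · e^(2πikn/5)

Computing each x[n]:
x[0] = -1
x[1] = -1
x[2] = -1
x[3] = -2
x[4] = -3

x = [-1, -1, -1, -2, -3]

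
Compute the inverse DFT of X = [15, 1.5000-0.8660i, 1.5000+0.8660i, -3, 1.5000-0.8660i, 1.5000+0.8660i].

x[n] = (1/6) Σ(k=0 to 5) X[k] · e^(2πikn/6)

Computing each x[n]:
x[0] = 3
x[1] = 3
x[2] = 2
x[3] = 3
x[4] = 1
x[5] = 3

x = [3, 3, 2, 3, 1, 3]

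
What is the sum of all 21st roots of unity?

Sum of all nth roots of unity equals 0 for n > 1 (geometric series with r ≠ 1).

0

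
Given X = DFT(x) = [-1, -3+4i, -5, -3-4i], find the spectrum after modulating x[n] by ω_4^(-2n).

Modulation property: DFT(ω_4^(-2n)·x[n]) = X[(k-2) mod 4], so circularly shift X by 2 positions.

X[k-2] = [-5, -3-4i, -1, -3+4i]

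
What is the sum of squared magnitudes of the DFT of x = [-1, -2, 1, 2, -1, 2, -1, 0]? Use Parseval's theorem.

Parseval: Σ|x[n]|² = (1/N)Σ|X[k]|², so Σ|X[k]|² = N·Σ|x[n]|² = 8·16.0000

Σ|X[k]|² = N·Σ|x[n]|² = 8·16.0000 = 128.0000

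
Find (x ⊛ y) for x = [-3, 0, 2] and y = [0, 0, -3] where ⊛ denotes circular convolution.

(x ⊛ y)[n] = Σ(m=0 to 2) x[m] · y[(n-m) mod 3]

Computing each output sample:
(x ⊛ y)[0] = 0
(x ⊛ y)[1] = -6
(x ⊛ y)[2] = 9

x ⊛ y = [0, -6, 9]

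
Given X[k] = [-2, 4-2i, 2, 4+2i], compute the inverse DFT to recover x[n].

x[n] = (1/4) Σ(k=0 to 3) X[k] · e^(2πikn/4)

Computing each x[n]:
x[0] = 2
x[1] = 0
x[2] = -2
x[3] = -2

x = [2, 0, -2, -2]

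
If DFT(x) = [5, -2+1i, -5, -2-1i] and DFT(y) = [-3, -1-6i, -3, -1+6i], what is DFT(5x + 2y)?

By linearity: DFT(5x + 2y) = 5·DFT(x) + 2·DFT(y)
= 5·[5, -2+1i, -5, -2-1i] + 2·[-3, -1-6i, -3, -1+6i]

Computing element-wise:
Z[0] = 5·(5) + 2·(-3) = 19
Z[1] = 5·(-2+1i) + 2·(-1-6i) = -12-7i
Z[2] = 5·(-5) + 2·(-3) = -31
Z[3] = 5·(-2-1i) + 2·(-1+6i) = -12+7i

DFT(5x + 2y) = 5·X + 2·Y = [19, -12-7i, -31, -12+7i]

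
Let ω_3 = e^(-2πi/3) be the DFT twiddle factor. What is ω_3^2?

ω_3^2 = e^(-2πi·2/3)
= cos(-2π·2/3) + i·sin(-2π·2/3)
= cos(-4π/3) + i·sin(-4π/3)

ω_3^2 = cos(-4π/3) + i·sin(-4π/3) = -0.5000+0.8660i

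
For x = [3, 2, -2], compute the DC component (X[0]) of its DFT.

X[0] = Σ(n=0 to 2) x[n] · ω_3^0 = Σ x[n]
= (3) + (2) + (-2)

X[0] = 3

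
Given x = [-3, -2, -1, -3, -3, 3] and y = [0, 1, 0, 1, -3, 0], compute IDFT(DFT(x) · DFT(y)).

(x ⊛ y)[n] = Σ(m=0 to 5) x[m] · y[(n-m) mod 6]

Computing each output sample:
(x ⊛ y)[0] = 3
(x ⊛ y)[1] = 3
(x ⊛ y)[2] = 10
(x ⊛ y)[3] = -13
(x ⊛ y)[4] = 4
(x ⊛ y)[5] = 2

x ⊛ y = [3, 3, 10, -13, 4, 2]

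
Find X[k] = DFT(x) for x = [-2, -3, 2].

X[k] = Σ(n=0 to 2) x[n] · ω_3^(nk)
where ω_3 = e^(-2πi/3)

Computing each X[k]:
X[0] = -3
X[1] = -1.5000+4.3301i
X[2] = -1.5000-4.3301i

X = [-3, -1.5000+4.3301i, -1.5000-4.3301i]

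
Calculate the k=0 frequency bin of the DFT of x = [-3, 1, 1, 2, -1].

X[0] = Σ(n=0 to 4) x[n] · ω_5^0 = Σ x[n]
= (-3) + (1) + (1) + (2) + (-1)

X[0] = 0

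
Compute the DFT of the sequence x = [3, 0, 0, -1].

X[k] = Σ(n=0 to 3) x[n] · ω_4^(nk)
where ω_4 = e^(-2πi/4)

Computing each X[k]:
X[0] = 2
X[1] = 3-1i
X[2] = 4
X[3] = 3+1i

X = [2, 3-1i, 4, 3+1i]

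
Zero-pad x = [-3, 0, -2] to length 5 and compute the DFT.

Original 3-point DFT: [-5, -2.0000-1.7321i, -2.0000+1.7321i]
Zero-padded 5-point DFT provides frequency interpolation.

DFT_5([x, 0, ...]) = [-5, -1.3820+1.1756i, -3.6180-1.9021i, -3.6180+1.9021i, -1.3820-1.1756i]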